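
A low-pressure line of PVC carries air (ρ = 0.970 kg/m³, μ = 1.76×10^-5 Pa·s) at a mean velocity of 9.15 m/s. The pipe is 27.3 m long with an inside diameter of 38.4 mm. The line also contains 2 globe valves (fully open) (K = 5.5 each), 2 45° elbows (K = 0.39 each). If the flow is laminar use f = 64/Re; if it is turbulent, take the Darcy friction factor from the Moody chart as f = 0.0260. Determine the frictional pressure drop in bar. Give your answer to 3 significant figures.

Reynolds number Re = ρVD/μ = 0.97 · 9.15 · 0.0384 / 1.76e-05 = 1.936e+04.
Re > 4000 → turbulent; use the Moody-chart value f = 0.0260.
Total minor-loss coefficient ΣK = 2·5.5 + 2·0.39 = 11.8.
ΔP = [f·L/D + ΣK]·(ρV²/2) = [0.026·27.3/0.0384 + 11.8]·(0.97·9.15²/2) = [18.48 + 11.8]·40.61 = 1229 Pa.
ΔP = 1229 Pa = 0.0123 bar.

ΔP ≈ 0.0123 bar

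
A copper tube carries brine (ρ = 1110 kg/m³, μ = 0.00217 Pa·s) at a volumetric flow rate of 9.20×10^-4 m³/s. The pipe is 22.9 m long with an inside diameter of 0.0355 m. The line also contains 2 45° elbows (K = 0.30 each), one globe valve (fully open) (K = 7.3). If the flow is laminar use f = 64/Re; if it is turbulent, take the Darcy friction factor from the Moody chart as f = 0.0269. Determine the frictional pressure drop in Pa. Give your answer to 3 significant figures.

ΔP ≈ 12100 Pa

Cross-sectional area A = πD²/4 = π(0.0355)²/4 = 0.0009898 m²; mean velocity V = Q/A = 0.00092/0.0009898 = 0.9295 m/s.
Reynolds number Re = ρVD/μ = 1110 · 0.9295 · 0.0355 / 0.00217 = 1.688e+04.
Re > 4000 → turbulent; use the Moody-chart value f = 0.0269.
Total minor-loss coefficient ΣK = 2·0.3 + 1·7.3 = 7.9.
ΔP = [f·L/D + ΣK]·(ρV²/2) = [0.0269·22.9/0.0355 + 7.9]·(1110·0.9295²/2) = [17.35 + 7.9]·479.5 = 1.211e+04 Pa.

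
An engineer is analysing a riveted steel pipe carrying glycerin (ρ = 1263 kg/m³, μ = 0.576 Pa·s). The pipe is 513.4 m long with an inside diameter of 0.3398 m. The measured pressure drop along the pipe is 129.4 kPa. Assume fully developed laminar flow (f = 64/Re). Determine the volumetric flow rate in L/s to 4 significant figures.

Q ≈ 143.2 L/s

For laminar flow, f = 64/Re with Re = ρVD/μ, so Darcy-Weisbach reduces to ΔP = 32μLV/D². Solving for V: V = ΔP·D²/(32μL) = 1.294e+05·(0.3398)²/(32·0.576·513.4) = 1.579 m/s.
Check: Re = ρVD/μ = 1263·1.579·0.3398/0.576 = 1176 < 2300, so the laminar assumption holds.
Q = V·A = 1.579·(π/4·0.3398²) = 0.1432 m³/s = 143.2 L/s.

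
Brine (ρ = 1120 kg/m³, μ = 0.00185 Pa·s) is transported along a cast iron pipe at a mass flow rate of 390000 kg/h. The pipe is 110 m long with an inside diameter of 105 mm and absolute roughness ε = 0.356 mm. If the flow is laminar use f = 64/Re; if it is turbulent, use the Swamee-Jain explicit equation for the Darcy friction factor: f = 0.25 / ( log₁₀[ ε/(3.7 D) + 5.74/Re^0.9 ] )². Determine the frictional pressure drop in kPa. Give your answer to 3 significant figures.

ΔP ≈ 2000 kPa

ṁ = 390000 kg/h = 390000/3600 = 108.3 kg/s.
A = πD²/4 = π(0.105)²/4 = 0.008659 m²; mean velocity V = ṁ/(ρA) = 108.3/(1120 · 0.008659) = 11.17 m/s.
Reynolds number Re = ρVD/μ = 1120 · 11.17 · 0.105 / 0.00185 = 7.101e+05.
Re > 4000 → turbulent. Relative roughness ε/D = 0.000356/0.105 = 0.00339. Swamee-Jain: f = 0.25/(log₁₀[0.00339/3.7 + 5.74/7.101e+05^0.9])² = 0.25/(log₁₀[0.000916 + 3.11e-05])² = 0.25/(-3.023)² = 0.02735.
Darcy-Weisbach: ΔP = f(L/D)(ρV²/2) = 0.02735·(110/0.105)·(1120·11.17²/2) = 0.02735·1048·6.988e+04 = 2.002e+06 Pa.
ΔP = 2.002e+06 Pa = 2000 kPa.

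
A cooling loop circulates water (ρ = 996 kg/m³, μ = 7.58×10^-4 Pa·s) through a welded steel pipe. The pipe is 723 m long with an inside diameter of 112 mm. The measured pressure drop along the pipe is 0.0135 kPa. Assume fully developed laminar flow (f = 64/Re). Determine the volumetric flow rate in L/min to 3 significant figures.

Q ≈ 5.71 L/min

For laminar flow, f = 64/Re with Re = ρVD/μ, so Darcy-Weisbach reduces to ΔP = 32μLV/D². Solving for V: V = ΔP·D²/(32μL) = 13.5·(0.112)²/(32·0.000758·723) = 0.009656 m/s.
Check: Re = ρVD/μ = 996·0.009656·0.112/0.000758 = 1421 < 2300, so the laminar assumption holds.
Q = V·A = 0.009656·(π/4·0.112²) = 9.513e-05 m³/s = 5.71 L/min.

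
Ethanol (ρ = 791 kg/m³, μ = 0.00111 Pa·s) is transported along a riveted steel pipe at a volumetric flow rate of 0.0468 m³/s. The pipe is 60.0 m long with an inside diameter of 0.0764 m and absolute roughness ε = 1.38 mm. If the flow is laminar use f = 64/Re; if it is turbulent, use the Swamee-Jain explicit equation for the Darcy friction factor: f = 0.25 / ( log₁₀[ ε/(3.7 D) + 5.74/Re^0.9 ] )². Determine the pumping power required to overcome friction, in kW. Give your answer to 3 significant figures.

Cross-sectional area A = πD²/4 = π(0.0764)²/4 = 0.004584 m²; mean velocity V = Q/A = 0.0468/0.004584 = 10.21 m/s.
Reynolds number Re = ρVD/μ = 791 · 10.21 · 0.0764 / 0.00111 = 5.558e+05.
Re > 4000 → turbulent. Relative roughness ε/D = 0.00138/0.0764 = 0.0181. Swamee-Jain: f = 0.25/(log₁₀[0.0181/3.7 + 5.74/5.558e+05^0.9])² = 0.25/(log₁₀[0.00488 + 3.88e-05])² = 0.25/(-2.308)² = 0.04693.
Darcy-Weisbach: ΔP = f(L/D)(ρV²/2) = 0.04693·(60/0.0764)·(791·10.21²/2) = 0.04693·785.3·4.122e+04 = 1.519e+06 Pa.
Pumping power P = QΔP = 0.0468·1.519e+06 = 71100 W = 71.1 kW.

P ≈ 71.1 kW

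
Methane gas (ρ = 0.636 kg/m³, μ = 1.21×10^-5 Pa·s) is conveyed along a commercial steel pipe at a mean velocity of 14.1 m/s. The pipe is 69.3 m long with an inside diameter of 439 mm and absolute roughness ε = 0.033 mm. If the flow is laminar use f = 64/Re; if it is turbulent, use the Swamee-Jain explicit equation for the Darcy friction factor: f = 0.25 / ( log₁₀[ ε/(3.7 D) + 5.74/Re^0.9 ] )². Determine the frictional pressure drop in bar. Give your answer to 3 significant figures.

ΔP ≈ 0.00150 bar

Reynolds number Re = ρVD/μ = 0.636 · 14.1 · 0.439 / 1.21e-05 = 3.254e+05.
Re > 4000 → turbulent. Relative roughness ε/D = 3.3e-05/0.439 = 7.52e-05. Swamee-Jain: f = 0.25/(log₁₀[7.52e-05/3.7 + 5.74/3.254e+05^0.9])² = 0.25/(log₁₀[2.03e-05 + 6.28e-05])² = 0.25/(-4.08)² = 0.01502.
Darcy-Weisbach: ΔP = f(L/D)(ρV²/2) = 0.01502·(69.3/0.439)·(0.636·14.1²/2) = 0.01502·157.9·63.22 = 149.9 Pa.
ΔP = 149.9 Pa = 0.00150 bar.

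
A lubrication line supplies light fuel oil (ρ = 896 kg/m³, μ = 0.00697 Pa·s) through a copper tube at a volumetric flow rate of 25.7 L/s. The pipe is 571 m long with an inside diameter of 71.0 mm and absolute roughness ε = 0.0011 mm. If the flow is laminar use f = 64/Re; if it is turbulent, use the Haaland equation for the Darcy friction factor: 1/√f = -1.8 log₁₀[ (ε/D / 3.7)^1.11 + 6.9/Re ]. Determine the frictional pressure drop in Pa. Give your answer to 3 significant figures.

ΔP ≈ 3.03×10^6 Pa

Q = 25.7 L/s = 25.7/1000 = 0.0257 m³/s.
Cross-sectional area A = πD²/4 = π(0.071)²/4 = 0.003959 m²; mean velocity V = Q/A = 0.0257/0.003959 = 6.491 m/s.
Reynolds number Re = ρVD/μ = 896 · 6.491 · 0.071 / 0.00697 = 5.925e+04.
Re > 4000 → turbulent. Relative roughness ε/D = 1.1e-06/0.071 = 1.55e-05. Haaland: 1/√f = -1.8 log₁₀[(1.55e-05/3.7)^1.11 + 6.9/5.925e+04] = -1.8 log₁₀[1.07e-06 + 0.000116] = 7.074, so f = 0.01999.
Darcy-Weisbach: ΔP = f(L/D)(ρV²/2) = 0.01999·(571/0.071)·(896·6.491²/2) = 0.01999·8042·1.888e+04 = 3.034e+06 Pa.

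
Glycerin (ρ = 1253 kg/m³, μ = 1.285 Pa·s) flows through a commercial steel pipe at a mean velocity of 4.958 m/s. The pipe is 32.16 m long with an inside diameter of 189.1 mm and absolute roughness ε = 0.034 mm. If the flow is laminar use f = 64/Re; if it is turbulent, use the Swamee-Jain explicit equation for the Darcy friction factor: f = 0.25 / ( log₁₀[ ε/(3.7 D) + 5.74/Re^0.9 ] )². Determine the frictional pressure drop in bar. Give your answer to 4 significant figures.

ΔP ≈ 1.834 bar

Reynolds number Re = ρVD/μ = 1253 · 4.958 · 0.1891 / 1.28 = 914.2.
Re < 2300 → laminar flow, so f = 64/Re = 64/914.2 = 0.07001 (the turbulent correlation is not needed).
Darcy-Weisbach: ΔP = f(L/D)(ρV²/2) = 0.07001·(32.16/0.1891)·(1253·4.958²/2) = 0.07001·170.1·1.54e+04 = 1.834e+05 Pa.
ΔP = 1.834e+05 Pa = 1.834 bar.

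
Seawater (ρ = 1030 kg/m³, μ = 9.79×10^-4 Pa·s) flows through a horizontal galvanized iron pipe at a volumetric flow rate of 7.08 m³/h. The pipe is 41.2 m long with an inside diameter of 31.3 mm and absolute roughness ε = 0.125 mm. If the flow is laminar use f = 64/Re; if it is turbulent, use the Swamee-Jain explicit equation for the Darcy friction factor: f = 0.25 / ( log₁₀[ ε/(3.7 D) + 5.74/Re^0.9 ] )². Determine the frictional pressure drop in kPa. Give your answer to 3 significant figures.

Q = 7.08 m³/h = 7.08/3600 = 0.001967 m³/s.
Cross-sectional area A = πD²/4 = π(0.0313)²/4 = 0.0007694 m²; mean velocity V = Q/A = 0.001967/0.0007694 = 2.556 m/s.
Reynolds number Re = ρVD/μ = 1030 · 2.556 · 0.0313 / 0.000979 = 8.417e+04.
Re > 4000 → turbulent. Relative roughness ε/D = 0.000125/0.0313 = 0.00399. Swamee-Jain: f = 0.25/(log₁₀[0.00399/3.7 + 5.74/8.417e+04^0.9])² = 0.25/(log₁₀[0.00108 + 0.000212])² = 0.25/(-2.889)² = 0.02995.
Darcy-Weisbach: ΔP = f(L/D)(ρV²/2) = 0.02995·(41.2/0.0313)·(1030·2.556²/2) = 0.02995·1316·3364 = 1.327e+05 Pa.
ΔP = 1.327e+05 Pa = 133 kPa.

ΔP ≈ 133 kPa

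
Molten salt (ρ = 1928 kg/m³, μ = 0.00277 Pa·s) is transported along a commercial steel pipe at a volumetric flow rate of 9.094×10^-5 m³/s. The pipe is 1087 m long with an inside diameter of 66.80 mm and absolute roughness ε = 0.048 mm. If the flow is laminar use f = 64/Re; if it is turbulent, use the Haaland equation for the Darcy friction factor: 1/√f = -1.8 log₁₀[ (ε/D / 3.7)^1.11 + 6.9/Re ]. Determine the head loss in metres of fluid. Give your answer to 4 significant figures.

h_f ≈ 0.02962 m

Cross-sectional area A = πD²/4 = π(0.0668)²/4 = 0.003505 m²; mean velocity V = Q/A = 9.094e-05/0.003505 = 0.02595 m/s.
Reynolds number Re = ρVD/μ = 1928 · 0.02595 · 0.0668 / 0.00277 = 1206.
Re < 2300 → laminar flow, so f = 64/Re = 64/1206 = 0.05305 (the turbulent correlation is not needed).
Darcy-Weisbach: ΔP = f(L/D)(ρV²/2) = 0.05305·(1087/0.0668)·(1928·0.02595²/2) = 0.05305·1.627e+04·0.6491 = 560.3 Pa.
Head loss h_f = ΔP/(ρg) = 560.3/(1928·9.81) = 0.02962 m.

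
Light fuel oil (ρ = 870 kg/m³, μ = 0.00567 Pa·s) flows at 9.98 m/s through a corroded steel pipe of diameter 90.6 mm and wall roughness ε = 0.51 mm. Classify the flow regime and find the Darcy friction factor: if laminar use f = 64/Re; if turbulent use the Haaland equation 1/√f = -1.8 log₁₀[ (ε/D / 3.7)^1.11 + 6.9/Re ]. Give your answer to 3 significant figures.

Re = ρVD/μ = 870·9.98·0.0906/0.00567 = 1.387e+05.
Re > 4000 → turbulent. ε/D = 0.00051/0.0906 = 0.00563; Haaland: 1/√f = -1.8 log₁₀[0.000745 + 4.97e-05] = 5.579, so f = 0.03212.

f ≈ 0.0321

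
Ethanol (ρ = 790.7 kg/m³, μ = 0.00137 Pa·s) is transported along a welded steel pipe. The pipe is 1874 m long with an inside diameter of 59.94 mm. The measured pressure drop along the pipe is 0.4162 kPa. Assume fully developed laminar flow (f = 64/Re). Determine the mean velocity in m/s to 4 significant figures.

V ≈ 0.01820 m/s

For laminar flow, f = 64/Re with Re = ρVD/μ, so Darcy-Weisbach reduces to ΔP = 32μLV/D². Solving for V: V = ΔP·D²/(32μL) = 416.2·(0.05994)²/(32·0.00137·1874) = 0.0182 m/s.
Check: Re = ρVD/μ = 790.7·0.0182·0.05994/0.00137 = 629.7 < 2300, so the laminar assumption holds.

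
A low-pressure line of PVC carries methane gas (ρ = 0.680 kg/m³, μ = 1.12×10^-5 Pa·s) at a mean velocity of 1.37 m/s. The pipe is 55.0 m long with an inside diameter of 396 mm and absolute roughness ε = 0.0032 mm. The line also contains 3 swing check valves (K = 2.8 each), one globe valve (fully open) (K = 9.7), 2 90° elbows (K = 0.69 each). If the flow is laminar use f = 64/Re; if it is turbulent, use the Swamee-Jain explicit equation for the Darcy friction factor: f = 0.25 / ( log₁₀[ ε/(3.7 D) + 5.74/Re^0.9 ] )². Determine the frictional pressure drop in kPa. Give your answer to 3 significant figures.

Reynolds number Re = ρVD/μ = 0.68 · 1.37 · 0.396 / 1.12e-05 = 3.294e+04.
Re > 4000 → turbulent. Relative roughness ε/D = 3.2e-06/0.396 = 8.08e-06. Swamee-Jain: f = 0.25/(log₁₀[8.08e-06/3.7 + 5.74/3.294e+04^0.9])² = 0.25/(log₁₀[2.18e-06 + 0.000493])² = 0.25/(-3.305)² = 0.02289.
Total minor-loss coefficient ΣK = 3·2.8 + 1·9.7 + 2·0.69 = 19.5.
ΔP = [f·L/D + ΣK]·(ρV²/2) = [0.02289·55/0.396 + 19.5]·(0.68·1.37²/2) = [3.179 + 19.5]·0.6381 = 14.46 Pa.
ΔP = 14.46 Pa = 0.0145 kPa.

ΔP ≈ 0.0145 kPa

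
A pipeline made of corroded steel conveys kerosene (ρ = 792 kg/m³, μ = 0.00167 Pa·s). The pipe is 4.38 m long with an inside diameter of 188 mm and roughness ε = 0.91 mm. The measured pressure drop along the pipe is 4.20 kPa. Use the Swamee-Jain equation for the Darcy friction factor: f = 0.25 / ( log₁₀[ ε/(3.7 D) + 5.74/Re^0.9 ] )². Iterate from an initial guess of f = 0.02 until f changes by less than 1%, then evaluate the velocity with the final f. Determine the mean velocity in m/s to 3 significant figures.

V ≈ 3.86 m/s

Rearranging Darcy-Weisbach: V = √(2·ΔP·D/(f·L·ρ)). With ε/D = 0.00091/0.188 = 0.00484, iterate starting from f = 0.02:
  f = 0.02 → V = √(2·4200·0.188/(0.02·4.38·792)) = 4.771 m/s; Re = ρVD/μ = 4.254e+05; f → 0.03041
  f = 0.03041 → V = 3.869 m/s; Re = 3.45e+05; f → 0.03048
Converged (Δf/f < 1%). With the final f = 0.03048: V = √(2·4200·0.188/(0.03048·4.38·792)) = 3.865 m/s.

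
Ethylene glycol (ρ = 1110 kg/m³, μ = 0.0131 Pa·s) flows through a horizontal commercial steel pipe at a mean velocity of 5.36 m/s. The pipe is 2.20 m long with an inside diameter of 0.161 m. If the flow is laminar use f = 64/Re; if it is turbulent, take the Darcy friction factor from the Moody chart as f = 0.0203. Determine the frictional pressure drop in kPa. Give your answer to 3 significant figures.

ΔP ≈ 4.42 kPa

Reynolds number Re = ρVD/μ = 1110 · 5.36 · 0.161 / 0.0131 = 7.312e+04.
Re > 4000 → turbulent; use the Moody-chart value f = 0.0203.
Darcy-Weisbach: ΔP = f(L/D)(ρV²/2) = 0.0203·(2.2/0.161)·(1110·5.36²/2) = 0.0203·13.66·1.594e+04 = 4423 Pa.
ΔP = 4423 Pa = 4.42 kPa.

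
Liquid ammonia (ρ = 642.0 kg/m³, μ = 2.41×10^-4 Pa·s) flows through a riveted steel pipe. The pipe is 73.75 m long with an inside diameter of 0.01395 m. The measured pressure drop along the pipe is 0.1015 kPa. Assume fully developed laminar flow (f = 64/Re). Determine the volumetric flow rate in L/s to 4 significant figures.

Q ≈ 0.005308 L/s

For laminar flow, f = 64/Re with Re = ρVD/μ, so Darcy-Weisbach reduces to ΔP = 32μLV/D². Solving for V: V = ΔP·D²/(32μL) = 101.5·(0.01395)²/(32·0.000241·73.75) = 0.03473 m/s.
Check: Re = ρVD/μ = 642·0.03473·0.01395/0.000241 = 1291 < 2300, so the laminar assumption holds.
Q = V·A = 0.03473·(π/4·0.01395²) = 5.308e-06 m³/s = 0.005308 L/s.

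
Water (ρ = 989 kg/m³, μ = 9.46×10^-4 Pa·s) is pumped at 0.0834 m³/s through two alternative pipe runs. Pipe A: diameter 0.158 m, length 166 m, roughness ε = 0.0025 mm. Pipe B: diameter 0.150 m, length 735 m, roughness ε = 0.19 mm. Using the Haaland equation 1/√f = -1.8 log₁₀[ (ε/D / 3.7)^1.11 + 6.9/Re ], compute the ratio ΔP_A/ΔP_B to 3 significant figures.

ΔP_A/ΔP_B ≈ 0.103

Pipe A: V = Q/A = 0.0834/0.01961 = 4.254 m/s; Re = 7.026e+05; ε/D = 1.58e-05; Haaland → f = 0.01254; ΔP_A = f(L/D)(ρV²/2) = 1.178e+05 Pa.
Pipe B: V = Q/A = 0.0834/0.01767 = 4.719 m/s; Re = 7.401e+05; ε/D = 0.00127; Haaland → f = 0.02116; ΔP_B = f(L/D)(ρV²/2) = 1.142e+06 Pa.
ΔP_A/ΔP_B = 1.178e+05/1.142e+06 = 0.103.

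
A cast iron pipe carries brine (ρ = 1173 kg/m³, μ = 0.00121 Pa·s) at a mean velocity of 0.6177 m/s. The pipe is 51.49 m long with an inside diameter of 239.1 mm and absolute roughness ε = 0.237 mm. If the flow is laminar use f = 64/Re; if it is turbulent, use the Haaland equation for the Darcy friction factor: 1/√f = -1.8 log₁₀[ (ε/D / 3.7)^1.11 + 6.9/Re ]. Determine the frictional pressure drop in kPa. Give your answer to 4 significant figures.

Reynolds number Re = ρVD/μ = 1173 · 0.6177 · 0.2391 / 0.00121 = 1.432e+05.
Re > 4000 → turbulent. Relative roughness ε/D = 0.000237/0.2391 = 0.000991. Haaland: 1/√f = -1.8 log₁₀[(0.000991/3.7)^1.11 + 6.9/1.432e+05] = -1.8 log₁₀[0.000108 + 4.82e-05] = 6.849, so f = 0.02132.
Darcy-Weisbach: ΔP = f(L/D)(ρV²/2) = 0.02132·(51.49/0.2391)·(1173·0.6177²/2) = 0.02132·215.3·223.8 = 1027 Pa.
ΔP = 1027 Pa = 1.027 kPa.

ΔP ≈ 1.027 kPa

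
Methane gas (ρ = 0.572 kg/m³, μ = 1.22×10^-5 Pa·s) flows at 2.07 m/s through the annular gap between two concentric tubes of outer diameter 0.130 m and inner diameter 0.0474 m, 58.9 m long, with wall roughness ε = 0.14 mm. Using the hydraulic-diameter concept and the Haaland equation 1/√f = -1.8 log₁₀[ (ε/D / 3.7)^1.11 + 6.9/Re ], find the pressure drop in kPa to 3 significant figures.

ΔP ≈ 0.0305 kPa

Hydraulic diameter D_h = 4A/P = D_o - D_i = 0.13 - 0.0474 = 0.0826 m.
Re = ρVD_h/μ = 0.572·2.07·0.0826/1.22e-05 = 8017.
ε/D_h = 0.00014/0.0826 = 0.00169; Haaland gives 1/√f = -1.8 log₁₀[0.000197+0.000861] = 5.356, so f = 0.03485.
ΔP = f(L/D_h)(ρV²/2) = 0.03485·58.9/0.0826·1.225 = 30.46 Pa.
ΔP = 0.0305 kPa.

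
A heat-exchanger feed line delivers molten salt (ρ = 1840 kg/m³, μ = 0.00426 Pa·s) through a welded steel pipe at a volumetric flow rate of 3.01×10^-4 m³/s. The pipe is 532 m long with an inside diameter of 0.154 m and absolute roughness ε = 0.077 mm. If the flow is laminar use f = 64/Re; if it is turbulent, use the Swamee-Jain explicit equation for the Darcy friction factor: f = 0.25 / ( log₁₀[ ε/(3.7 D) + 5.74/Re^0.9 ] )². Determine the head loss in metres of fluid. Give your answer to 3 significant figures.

h_f ≈ 0.00274 m

Cross-sectional area A = πD²/4 = π(0.154)²/4 = 0.01863 m²; mean velocity V = Q/A = 0.000301/0.01863 = 0.01616 m/s.
Reynolds number Re = ρVD/μ = 1840 · 0.01616 · 0.154 / 0.00426 = 1075.
Re < 2300 → laminar flow, so f = 64/Re = 64/1075 = 0.05954 (the turbulent correlation is not needed).
Darcy-Weisbach: ΔP = f(L/D)(ρV²/2) = 0.05954·(532/0.154)·(1840·0.01616²/2) = 0.05954·3455·0.2402 = 49.42 Pa.
Head loss h_f = ΔP/(ρg) = 49.42/(1840·9.81) = 0.00274 m.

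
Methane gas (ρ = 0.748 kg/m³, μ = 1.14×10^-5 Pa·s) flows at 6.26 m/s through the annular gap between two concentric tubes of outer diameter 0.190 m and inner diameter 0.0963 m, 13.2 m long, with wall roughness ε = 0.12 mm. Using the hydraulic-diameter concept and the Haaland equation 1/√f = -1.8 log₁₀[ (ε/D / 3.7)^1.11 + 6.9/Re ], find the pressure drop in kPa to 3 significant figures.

ΔP ≈ 0.0523 kPa

Hydraulic diameter D_h = 4A/P = D_o - D_i = 0.19 - 0.0963 = 0.0937 m.
Re = ρVD_h/μ = 0.748·6.26·0.0937/1.14e-05 = 3.849e+04.
ε/D_h = 0.00012/0.0937 = 0.00128; Haaland gives 1/√f = -1.8 log₁₀[0.000144+0.000179] = 6.283, so f = 0.02534.
ΔP = f(L/D_h)(ρV²/2) = 0.02534·13.2/0.0937·14.66 = 52.31 Pa.
ΔP = 0.0523 kPa.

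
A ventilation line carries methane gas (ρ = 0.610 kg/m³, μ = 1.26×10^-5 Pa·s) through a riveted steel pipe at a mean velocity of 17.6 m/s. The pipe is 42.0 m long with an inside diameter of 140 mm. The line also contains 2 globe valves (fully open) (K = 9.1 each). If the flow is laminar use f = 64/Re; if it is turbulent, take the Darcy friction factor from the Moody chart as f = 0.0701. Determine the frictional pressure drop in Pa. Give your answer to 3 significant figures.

Reynolds number Re = ρVD/μ = 0.61 · 17.6 · 0.14 / 1.26e-05 = 1.193e+05.
Re > 4000 → turbulent; use the Moody-chart value f = 0.0701.
Total minor-loss coefficient ΣK = 2·9.1 = 18.2.
ΔP = [f·L/D + ΣK]·(ρV²/2) = [0.0701·42/0.14 + 18.2]·(0.61·17.6²/2) = [21.03 + 18.2]·94.48 = 3706 Pa.

ΔP ≈ 3710 Pa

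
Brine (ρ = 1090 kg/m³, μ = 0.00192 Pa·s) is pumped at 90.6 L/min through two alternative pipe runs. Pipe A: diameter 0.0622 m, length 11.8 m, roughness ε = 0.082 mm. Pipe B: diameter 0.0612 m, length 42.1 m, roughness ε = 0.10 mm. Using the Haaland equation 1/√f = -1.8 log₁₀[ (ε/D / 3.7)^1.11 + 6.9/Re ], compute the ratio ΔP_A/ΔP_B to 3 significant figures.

ΔP_A/ΔP_B ≈ 0.254

Pipe A: V = Q/A = 0.00151/0.003039 = 0.4969 m/s; Re = 1.755e+04; ε/D = 0.00132; Haaland → f = 0.02893; ΔP_A = f(L/D)(ρV²/2) = 738.8 Pa.
Pipe B: V = Q/A = 0.00151/0.002942 = 0.5133 m/s; Re = 1.783e+04; ε/D = 0.00163; Haaland → f = 0.0294; ΔP_B = f(L/D)(ρV²/2) = 2905 Pa.
ΔP_A/ΔP_B = 738.8/2905 = 0.254.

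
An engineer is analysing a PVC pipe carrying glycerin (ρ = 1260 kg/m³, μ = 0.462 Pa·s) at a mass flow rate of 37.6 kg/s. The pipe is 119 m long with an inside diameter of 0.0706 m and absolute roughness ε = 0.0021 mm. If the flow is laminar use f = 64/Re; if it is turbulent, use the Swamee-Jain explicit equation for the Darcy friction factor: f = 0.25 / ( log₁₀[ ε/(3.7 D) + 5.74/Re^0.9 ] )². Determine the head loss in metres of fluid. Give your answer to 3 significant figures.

A = πD²/4 = π(0.0706)²/4 = 0.003915 m²; mean velocity V = ṁ/(ρA) = 37.6/(1260 · 0.003915) = 7.623 m/s.
Reynolds number Re = ρVD/μ = 1260 · 7.623 · 0.0706 / 0.462 = 1468.
Re < 2300 → laminar flow, so f = 64/Re = 64/1468 = 0.0436 (the turbulent correlation is not needed).
Darcy-Weisbach: ΔP = f(L/D)(ρV²/2) = 0.0436·(119/0.0706)·(1260·7.623²/2) = 0.0436·1686·3.661e+04 = 2.691e+06 Pa.
Head loss h_f = ΔP/(ρg) = 2.691e+06/(1260·9.81) = 218 m.

h_f ≈ 218 m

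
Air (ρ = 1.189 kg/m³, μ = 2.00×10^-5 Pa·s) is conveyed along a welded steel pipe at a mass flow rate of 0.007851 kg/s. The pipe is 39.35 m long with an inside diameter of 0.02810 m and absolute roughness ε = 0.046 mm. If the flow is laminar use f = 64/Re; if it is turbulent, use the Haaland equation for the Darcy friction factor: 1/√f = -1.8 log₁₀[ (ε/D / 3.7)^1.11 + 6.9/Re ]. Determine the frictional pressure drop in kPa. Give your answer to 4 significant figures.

A = πD²/4 = π(0.0281)²/4 = 0.0006202 m²; mean velocity V = ṁ/(ρA) = 0.007851/(1.189 · 0.0006202) = 10.65 m/s.
Reynolds number Re = ρVD/μ = 1.189 · 10.65 · 0.0281 / 2e-05 = 1.779e+04.
Re > 4000 → turbulent. Relative roughness ε/D = 4.6e-05/0.0281 = 0.00164. Haaland: 1/√f = -1.8 log₁₀[(0.00164/3.7)^1.11 + 6.9/1.779e+04] = -1.8 log₁₀[0.000189 + 0.000388] = 5.83, so f = 0.02942.
Darcy-Weisbach: ΔP = f(L/D)(ρV²/2) = 0.02942·(39.35/0.0281)·(1.189·10.65²/2) = 0.02942·1400·67.4 = 2777 Pa.
ΔP = 2777 Pa = 2.777 kPa.

ΔP ≈ 2.777 kPa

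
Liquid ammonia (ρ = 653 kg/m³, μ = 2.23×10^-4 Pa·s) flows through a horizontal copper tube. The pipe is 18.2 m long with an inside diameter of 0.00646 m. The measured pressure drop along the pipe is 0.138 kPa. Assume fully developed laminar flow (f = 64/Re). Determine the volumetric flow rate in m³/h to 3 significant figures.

For laminar flow, f = 64/Re with Re = ρVD/μ, so Darcy-Weisbach reduces to ΔP = 32μLV/D². Solving for V: V = ΔP·D²/(32μL) = 138·(0.00646)²/(32·0.000223·18.2) = 0.04434 m/s.
Check: Re = ρVD/μ = 653·0.04434·0.00646/0.000223 = 838.8 < 2300, so the laminar assumption holds.
Q = V·A = 0.04434·(π/4·0.00646²) = 1.453e-06 m³/s = 0.00523 m³/h.

Q ≈ 0.00523 m³/h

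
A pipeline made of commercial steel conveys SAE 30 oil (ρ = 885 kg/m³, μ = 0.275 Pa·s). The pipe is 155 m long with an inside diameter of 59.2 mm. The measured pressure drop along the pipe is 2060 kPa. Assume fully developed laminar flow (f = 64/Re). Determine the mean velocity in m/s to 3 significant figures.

V ≈ 5.29 m/s

For laminar flow, f = 64/Re with Re = ρVD/μ, so Darcy-Weisbach reduces to ΔP = 32μLV/D². Solving for V: V = ΔP·D²/(32μL) = 2.06e+06·(0.0592)²/(32·0.275·155) = 5.293 m/s.
Check: Re = ρVD/μ = 885·5.293·0.0592/0.275 = 1008 < 2300, so the laminar assumption holds.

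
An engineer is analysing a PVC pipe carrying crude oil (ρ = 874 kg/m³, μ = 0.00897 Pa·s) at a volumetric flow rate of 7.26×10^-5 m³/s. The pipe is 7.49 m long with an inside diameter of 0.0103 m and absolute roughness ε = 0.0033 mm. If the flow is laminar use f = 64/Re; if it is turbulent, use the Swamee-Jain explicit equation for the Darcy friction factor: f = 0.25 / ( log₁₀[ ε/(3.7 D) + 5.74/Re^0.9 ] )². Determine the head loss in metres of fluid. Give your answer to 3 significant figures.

Cross-sectional area A = πD²/4 = π(0.0103)²/4 = 8.332e-05 m²; mean velocity V = Q/A = 7.26e-05/8.332e-05 = 0.8713 m/s.
Reynolds number Re = ρVD/μ = 874 · 0.8713 · 0.0103 / 0.00897 = 874.4.
Re < 2300 → laminar flow, so f = 64/Re = 64/874.4 = 0.07319 (the turbulent correlation is not needed).
Darcy-Weisbach: ΔP = f(L/D)(ρV²/2) = 0.07319·(7.49/0.0103)·(874·0.8713²/2) = 0.07319·727.2·331.8 = 1.766e+04 Pa.
Head loss h_f = ΔP/(ρg) = 1.766e+04/(874·9.81) = 2.06 m.

h_f ≈ 2.06 m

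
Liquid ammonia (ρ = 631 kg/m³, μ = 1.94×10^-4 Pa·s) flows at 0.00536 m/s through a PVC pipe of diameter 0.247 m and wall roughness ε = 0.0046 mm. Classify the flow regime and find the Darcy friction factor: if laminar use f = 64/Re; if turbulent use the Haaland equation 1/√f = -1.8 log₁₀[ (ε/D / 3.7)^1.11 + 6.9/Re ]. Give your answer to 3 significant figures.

f ≈ 0.0395

Re = ρVD/μ = 631·0.00536·0.247/0.000194 = 4306.
Re > 4000 → turbulent. ε/D = 4.6e-06/0.247 = 1.86e-05; Haaland: 1/√f = -1.8 log₁₀[1.32e-06 + 0.0016] = 5.031, so f = 0.03951.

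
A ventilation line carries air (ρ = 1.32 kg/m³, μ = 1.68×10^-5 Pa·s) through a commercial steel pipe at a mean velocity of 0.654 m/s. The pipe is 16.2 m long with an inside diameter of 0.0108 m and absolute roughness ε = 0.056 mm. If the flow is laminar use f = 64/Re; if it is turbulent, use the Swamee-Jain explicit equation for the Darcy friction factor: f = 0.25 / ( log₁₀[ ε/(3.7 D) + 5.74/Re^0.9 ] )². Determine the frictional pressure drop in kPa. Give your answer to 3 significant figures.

ΔP ≈ 0.0488 kPa

Reynolds number Re = ρVD/μ = 1.32 · 0.654 · 0.0108 / 1.68e-05 = 555.
Re < 2300 → laminar flow, so f = 64/Re = 64/555 = 0.1153 (the turbulent correlation is not needed).
Darcy-Weisbach: ΔP = f(L/D)(ρV²/2) = 0.1153·(16.2/0.0108)·(1.32·0.654²/2) = 0.1153·1500·0.2823 = 48.83 Pa.
ΔP = 48.83 Pa = 0.0488 kPa.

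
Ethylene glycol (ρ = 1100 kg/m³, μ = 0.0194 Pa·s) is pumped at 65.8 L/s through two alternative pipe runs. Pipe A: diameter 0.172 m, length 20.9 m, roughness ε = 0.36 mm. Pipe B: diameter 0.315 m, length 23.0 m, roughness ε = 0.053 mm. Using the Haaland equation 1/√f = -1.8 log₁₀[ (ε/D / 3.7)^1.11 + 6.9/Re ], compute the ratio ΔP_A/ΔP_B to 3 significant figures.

ΔP_A/ΔP_B ≈ 19.0

Pipe A: V = Q/A = 0.0658/0.02324 = 2.832 m/s; Re = 2.762e+04; ε/D = 0.00209; Haaland → f = 0.0283; ΔP_A = f(L/D)(ρV²/2) = 1.517e+04 Pa.
Pipe B: V = Q/A = 0.0658/0.07793 = 0.8443 m/s; Re = 1.508e+04; ε/D = 0.000168; Haaland → f = 0.02791; ΔP_B = f(L/D)(ρV²/2) = 799 Pa.
ΔP_A/ΔP_B = 1.517e+04/799 = 19.0.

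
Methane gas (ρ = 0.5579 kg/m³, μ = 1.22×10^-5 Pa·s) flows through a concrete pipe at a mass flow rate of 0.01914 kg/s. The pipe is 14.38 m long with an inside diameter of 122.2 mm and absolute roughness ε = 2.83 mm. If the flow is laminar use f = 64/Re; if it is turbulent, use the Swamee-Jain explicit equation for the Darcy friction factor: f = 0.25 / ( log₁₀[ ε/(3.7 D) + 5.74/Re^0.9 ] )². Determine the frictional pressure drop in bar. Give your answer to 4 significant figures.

A = πD²/4 = π(0.1222)²/4 = 0.01173 m²; mean velocity V = ṁ/(ρA) = 0.01914/(0.5579 · 0.01173) = 2.925 m/s.
Reynolds number Re = ρVD/μ = 0.5579 · 2.925 · 0.1222 / 1.22e-05 = 1.635e+04.
Re > 4000 → turbulent. Relative roughness ε/D = 0.00283/0.1222 = 0.0232. Swamee-Jain: f = 0.25/(log₁₀[0.0232/3.7 + 5.74/1.635e+04^0.9])² = 0.25/(log₁₀[0.00626 + 0.000926])² = 0.25/(-2.144)² = 0.05441.
Darcy-Weisbach: ΔP = f(L/D)(ρV²/2) = 0.05441·(14.38/0.1222)·(0.5579·2.925²/2) = 0.05441·117.7·2.387 = 15.28 Pa.
ΔP = 15.28 Pa = 1.528×10^-4 bar.

ΔP ≈ 1.528×10^-4 bar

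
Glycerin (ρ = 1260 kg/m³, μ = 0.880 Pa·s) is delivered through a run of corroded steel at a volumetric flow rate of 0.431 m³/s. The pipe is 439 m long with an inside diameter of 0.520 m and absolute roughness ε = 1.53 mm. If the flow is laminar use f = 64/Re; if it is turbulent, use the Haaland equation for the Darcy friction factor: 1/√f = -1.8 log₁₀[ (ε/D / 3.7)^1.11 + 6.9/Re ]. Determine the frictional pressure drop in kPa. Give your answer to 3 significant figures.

Cross-sectional area A = πD²/4 = π(0.52)²/4 = 0.2124 m²; mean velocity V = Q/A = 0.431/0.2124 = 2.029 m/s.
Reynolds number Re = ρVD/μ = 1260 · 2.029 · 0.52 / 0.88 = 1511.
Re < 2300 → laminar flow, so f = 64/Re = 64/1511 = 0.04236 (the turbulent correlation is not needed).
Darcy-Weisbach: ΔP = f(L/D)(ρV²/2) = 0.04236·(439/0.52)·(1260·2.029²/2) = 0.04236·844.2·2595 = 9.278e+04 Pa.
ΔP = 9.278e+04 Pa = 92.8 kPa.

ΔP ≈ 92.8 kPa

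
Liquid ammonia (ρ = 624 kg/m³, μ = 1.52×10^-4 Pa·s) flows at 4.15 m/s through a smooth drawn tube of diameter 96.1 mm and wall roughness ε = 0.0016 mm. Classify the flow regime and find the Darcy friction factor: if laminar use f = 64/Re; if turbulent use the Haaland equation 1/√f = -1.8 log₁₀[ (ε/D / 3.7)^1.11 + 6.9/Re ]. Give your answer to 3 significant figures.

f ≈ 0.0111

Re = ρVD/μ = 624·4.15·0.0961/0.000152 = 1.637e+06.
Re > 4000 → turbulent. ε/D = 1.6e-06/0.0961 = 1.66e-05; Haaland: 1/√f = -1.8 log₁₀[1.16e-06 + 4.21e-06] = 9.485, so f = 0.01111.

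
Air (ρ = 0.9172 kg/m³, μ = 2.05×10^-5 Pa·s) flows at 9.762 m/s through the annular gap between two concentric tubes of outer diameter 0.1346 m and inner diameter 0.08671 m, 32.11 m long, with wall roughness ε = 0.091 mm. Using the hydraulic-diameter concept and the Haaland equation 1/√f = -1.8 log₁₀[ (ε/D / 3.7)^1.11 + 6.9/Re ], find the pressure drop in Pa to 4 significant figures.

ΔP ≈ 852.5 Pa

Hydraulic diameter D_h = 4A/P = D_o - D_i = 0.1346 - 0.08671 = 0.04789 m.
Re = ρVD_h/μ = 0.9172·9.762·0.04789/2.05e-05 = 2.092e+04.
ε/D_h = 9.1e-05/0.04789 = 0.0019; Haaland gives 1/√f = -1.8 log₁₀[0.000223+0.00033] = 5.863, so f = 0.02909.
ΔP = f(L/D_h)(ρV²/2) = 0.02909·32.11/0.04789·43.7 = 852.5 Pa.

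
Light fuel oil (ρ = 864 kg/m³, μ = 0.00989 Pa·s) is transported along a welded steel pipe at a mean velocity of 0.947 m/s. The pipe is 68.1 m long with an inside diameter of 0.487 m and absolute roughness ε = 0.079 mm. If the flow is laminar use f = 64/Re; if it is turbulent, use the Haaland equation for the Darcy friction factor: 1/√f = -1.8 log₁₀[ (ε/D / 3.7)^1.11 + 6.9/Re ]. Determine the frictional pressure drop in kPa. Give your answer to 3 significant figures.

ΔP ≈ 1.20 kPa

Reynolds number Re = ρVD/μ = 864 · 0.947 · 0.487 / 0.00989 = 4.029e+04.
Re > 4000 → turbulent. Relative roughness ε/D = 7.9e-05/0.487 = 0.000162. Haaland: 1/√f = -1.8 log₁₀[(0.000162/3.7)^1.11 + 6.9/4.029e+04] = -1.8 log₁₀[1.45e-05 + 0.000171] = 6.716, so f = 0.02217.
Darcy-Weisbach: ΔP = f(L/D)(ρV²/2) = 0.02217·(68.1/0.487)·(864·0.947²/2) = 0.02217·139.8·387.4 = 1201 Pa.
ΔP = 1201 Pa = 1.20 kPa.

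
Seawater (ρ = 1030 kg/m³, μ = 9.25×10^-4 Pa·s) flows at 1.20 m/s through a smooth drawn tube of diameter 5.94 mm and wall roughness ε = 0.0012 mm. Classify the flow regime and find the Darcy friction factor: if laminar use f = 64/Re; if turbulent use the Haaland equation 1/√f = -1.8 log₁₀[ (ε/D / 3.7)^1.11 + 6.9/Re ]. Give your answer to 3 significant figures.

Re = ρVD/μ = 1030·1.2·0.00594/0.000925 = 7937.
Re > 4000 → turbulent. ε/D = 1.2e-06/0.00594 = 0.000202; Haaland: 1/√f = -1.8 log₁₀[1.85e-05 + 0.000869] = 5.493, so f = 0.03314.

f ≈ 0.0331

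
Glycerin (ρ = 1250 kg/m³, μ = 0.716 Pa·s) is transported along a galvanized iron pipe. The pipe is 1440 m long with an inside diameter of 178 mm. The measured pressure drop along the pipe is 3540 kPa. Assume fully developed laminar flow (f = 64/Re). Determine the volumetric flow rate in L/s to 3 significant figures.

For laminar flow, f = 64/Re with Re = ρVD/μ, so Darcy-Weisbach reduces to ΔP = 32μLV/D². Solving for V: V = ΔP·D²/(32μL) = 3.54e+06·(0.178)²/(32·0.716·1440) = 3.4 m/s.
Check: Re = ρVD/μ = 1250·3.4·0.178/0.716 = 1056 < 2300, so the laminar assumption holds.
Q = V·A = 3.4·(π/4·0.178²) = 0.0846 m³/s = 84.6 L/s.

Q ≈ 84.6 L/s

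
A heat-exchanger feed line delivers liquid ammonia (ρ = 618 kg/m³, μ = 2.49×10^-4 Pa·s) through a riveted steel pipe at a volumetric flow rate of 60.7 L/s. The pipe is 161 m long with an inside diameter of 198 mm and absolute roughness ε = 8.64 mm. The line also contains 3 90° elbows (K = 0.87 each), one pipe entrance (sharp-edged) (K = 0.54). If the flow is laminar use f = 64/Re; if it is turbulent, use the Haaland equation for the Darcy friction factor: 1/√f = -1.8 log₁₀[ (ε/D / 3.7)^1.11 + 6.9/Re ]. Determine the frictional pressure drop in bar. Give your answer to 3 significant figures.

Q = 60.7 L/s = 60.7/1000 = 0.0607 m³/s.
Cross-sectional area A = πD²/4 = π(0.198)²/4 = 0.03079 m²; mean velocity V = Q/A = 0.0607/0.03079 = 1.971 m/s.
Reynolds number Re = ρVD/μ = 618 · 1.971 · 0.198 / 0.000249 = 9.688e+05.
Re > 4000 → turbulent. Relative roughness ε/D = 0.00864/0.198 = 0.0436. Haaland: 1/√f = -1.8 log₁₀[(0.0436/3.7)^1.11 + 6.9/9.688e+05] = -1.8 log₁₀[0.00724 + 7.12e-06] = 3.852, so f = 0.06739.
Total minor-loss coefficient ΣK = 3·0.87 + 1·0.54 = 3.15.
ΔP = [f·L/D + ΣK]·(ρV²/2) = [0.06739·161/0.198 + 3.15]·(618·1.971²/2) = [54.8 + 3.15]·1201 = 6.959e+04 Pa.
ΔP = 6.959e+04 Pa = 0.696 bar.

ΔP ≈ 0.696 bar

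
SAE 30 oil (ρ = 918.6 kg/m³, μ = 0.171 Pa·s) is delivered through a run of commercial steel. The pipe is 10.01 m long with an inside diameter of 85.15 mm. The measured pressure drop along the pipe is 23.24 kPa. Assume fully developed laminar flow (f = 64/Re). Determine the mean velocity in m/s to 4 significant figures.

For laminar flow, f = 64/Re with Re = ρVD/μ, so Darcy-Weisbach reduces to ΔP = 32μLV/D². Solving for V: V = ΔP·D²/(32μL) = 2.324e+04·(0.08515)²/(32·0.171·10.01) = 3.076 m/s.
Check: Re = ρVD/μ = 918.6·3.076·0.08515/0.171 = 1407 < 2300, so the laminar assumption holds.

V ≈ 3.076 m/s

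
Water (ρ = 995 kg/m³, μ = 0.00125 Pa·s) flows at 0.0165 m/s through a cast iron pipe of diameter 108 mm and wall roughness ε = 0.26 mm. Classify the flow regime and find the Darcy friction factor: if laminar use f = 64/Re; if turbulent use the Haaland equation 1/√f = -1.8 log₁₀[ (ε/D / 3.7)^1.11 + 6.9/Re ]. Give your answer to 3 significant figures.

Re = ρVD/μ = 995·0.0165·0.108/0.00125 = 1418.
Re < 2300 → laminar, so f = 64/Re = 0.04512 (roughness is irrelevant in laminar flow).

f ≈ 0.0451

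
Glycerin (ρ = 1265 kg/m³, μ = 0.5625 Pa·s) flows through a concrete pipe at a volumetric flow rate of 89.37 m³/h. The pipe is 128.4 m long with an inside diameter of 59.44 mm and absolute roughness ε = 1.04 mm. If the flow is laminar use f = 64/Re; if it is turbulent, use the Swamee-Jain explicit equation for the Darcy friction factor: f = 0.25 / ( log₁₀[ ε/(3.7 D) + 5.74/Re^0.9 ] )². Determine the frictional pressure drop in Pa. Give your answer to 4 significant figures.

ΔP ≈ 5852000 Pa

Q = 89.37 m³/h = 89.37/3600 = 0.02482 m³/s.
Cross-sectional area A = πD²/4 = π(0.05944)²/4 = 0.002775 m²; mean velocity V = Q/A = 0.02482/0.002775 = 8.946 m/s.
Reynolds number Re = ρVD/μ = 1265 · 8.946 · 0.05944 / 0.562 = 1196.
Re < 2300 → laminar flow, so f = 64/Re = 64/1196 = 0.05352 (the turbulent correlation is not needed).
Darcy-Weisbach: ΔP = f(L/D)(ρV²/2) = 0.05352·(128.4/0.05944)·(1265·8.946²/2) = 0.05352·2160·5.062e+04 = 5.852e+06 Pa.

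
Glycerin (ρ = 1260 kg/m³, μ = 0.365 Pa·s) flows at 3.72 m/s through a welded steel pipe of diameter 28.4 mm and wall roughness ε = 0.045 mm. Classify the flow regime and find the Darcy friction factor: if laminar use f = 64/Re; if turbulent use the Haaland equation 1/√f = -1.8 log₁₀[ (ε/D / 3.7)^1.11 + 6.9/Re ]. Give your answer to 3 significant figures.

Re = ρVD/μ = 1260·3.72·0.0284/0.365 = 364.7.
Re < 2300 → laminar, so f = 64/Re = 0.1755 (roughness is irrelevant in laminar flow).

f ≈ 0.175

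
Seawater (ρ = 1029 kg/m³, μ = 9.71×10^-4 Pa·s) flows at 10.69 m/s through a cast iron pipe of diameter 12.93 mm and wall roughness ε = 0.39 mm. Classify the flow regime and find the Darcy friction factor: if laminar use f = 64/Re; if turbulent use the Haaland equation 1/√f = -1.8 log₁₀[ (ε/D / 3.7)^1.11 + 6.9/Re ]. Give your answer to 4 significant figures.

f ≈ 0.05763

Re = ρVD/μ = 1029·10.69·0.01293/0.000971 = 1.465e+05.
Re > 4000 → turbulent. ε/D = 0.00039/0.01293 = 0.0302; Haaland: 1/√f = -1.8 log₁₀[0.0048 + 4.71e-05] = 4.166, so f = 0.05763.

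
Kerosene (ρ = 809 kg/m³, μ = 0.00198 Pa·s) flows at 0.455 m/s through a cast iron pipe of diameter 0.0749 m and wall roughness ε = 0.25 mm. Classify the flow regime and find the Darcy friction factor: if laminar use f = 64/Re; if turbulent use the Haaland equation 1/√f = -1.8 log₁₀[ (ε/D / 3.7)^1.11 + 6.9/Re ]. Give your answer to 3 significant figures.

f ≈ 0.0334

Re = ρVD/μ = 809·0.455·0.0749/0.00198 = 1.392e+04.
Re > 4000 → turbulent. ε/D = 0.00025/0.0749 = 0.00334; Haaland: 1/√f = -1.8 log₁₀[0.000417 + 0.000496] = 5.471, so f = 0.0334.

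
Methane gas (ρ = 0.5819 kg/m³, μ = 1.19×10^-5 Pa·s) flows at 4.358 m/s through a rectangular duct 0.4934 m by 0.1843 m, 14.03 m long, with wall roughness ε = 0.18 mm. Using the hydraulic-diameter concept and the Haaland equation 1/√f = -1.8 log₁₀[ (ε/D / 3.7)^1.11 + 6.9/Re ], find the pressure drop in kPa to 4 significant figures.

Hydraulic diameter D_h = 4A/P = 4·(0.4934·0.1843)/(2·(0.4934+0.1843)) = 0.3637/1.355 = 0.2684 m.
Re = ρVD_h/μ = 0.5819·4.358·0.2684/1.19e-05 = 5.719e+04.
ε/D_h = 0.00018/0.2684 = 0.000671; Haaland gives 1/√f = -1.8 log₁₀[7.03e-05+0.000121] = 6.694, so f = 0.02231.
ΔP = f(L/D_h)(ρV²/2) = 0.02231·14.03/0.2684·5.526 = 6.446 Pa.
ΔP = 0.006446 kPa.

ΔP ≈ 0.006446 kPa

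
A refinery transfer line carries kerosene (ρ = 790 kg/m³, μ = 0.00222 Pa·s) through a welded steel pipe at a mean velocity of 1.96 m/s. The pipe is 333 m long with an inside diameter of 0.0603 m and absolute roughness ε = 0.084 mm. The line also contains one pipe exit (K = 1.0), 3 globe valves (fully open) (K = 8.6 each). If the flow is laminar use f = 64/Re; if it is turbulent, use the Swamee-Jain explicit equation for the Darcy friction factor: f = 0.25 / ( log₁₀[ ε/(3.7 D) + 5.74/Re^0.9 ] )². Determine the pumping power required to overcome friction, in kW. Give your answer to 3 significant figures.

Reynolds number Re = ρVD/μ = 790 · 1.96 · 0.0603 / 0.00222 = 4.206e+04.
Re > 4000 → turbulent. Relative roughness ε/D = 8.4e-05/0.0603 = 0.00139. Swamee-Jain: f = 0.25/(log₁₀[0.00139/3.7 + 5.74/4.206e+04^0.9])² = 0.25/(log₁₀[0.000376 + 0.000396])² = 0.25/(-3.112)² = 0.02581.
Total minor-loss coefficient ΣK = 1·1 + 3·8.6 = 26.8.
ΔP = [f·L/D + ΣK]·(ρV²/2) = [0.02581·333/0.0603 + 26.8]·(790·1.96²/2) = [142.5 + 26.8]·1517 = 2.57e+05 Pa.
Q = V·A = 1.96·0.002856 = 0.005597 m³/s.
Pumping power P = QΔP = 0.005597·2.57e+05 = 1438 W = 1.44 kW.

P ≈ 1.44 kW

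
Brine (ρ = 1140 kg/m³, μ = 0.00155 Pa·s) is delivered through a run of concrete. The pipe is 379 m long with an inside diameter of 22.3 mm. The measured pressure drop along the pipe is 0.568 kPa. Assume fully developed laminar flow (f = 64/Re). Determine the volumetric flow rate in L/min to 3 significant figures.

For laminar flow, f = 64/Re with Re = ρVD/μ, so Darcy-Weisbach reduces to ΔP = 32μLV/D². Solving for V: V = ΔP·D²/(32μL) = 568·(0.0223)²/(32·0.00155·379) = 0.01503 m/s.
Check: Re = ρVD/μ = 1140·0.01503·0.0223/0.00155 = 246.4 < 2300, so the laminar assumption holds.
Q = V·A = 0.01503·(π/4·0.0223²) = 5.869e-06 m³/s = 0.352 L/min.

Q ≈ 0.352 L/min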